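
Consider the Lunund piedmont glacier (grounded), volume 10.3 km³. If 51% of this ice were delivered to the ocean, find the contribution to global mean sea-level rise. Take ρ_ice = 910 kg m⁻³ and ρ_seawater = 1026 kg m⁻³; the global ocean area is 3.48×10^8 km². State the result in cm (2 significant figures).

≈ 1.3×10^-3 cm

Lunund: 0.51 × 10.3 km³ × (910/1026) = 4.659 km³ of water.
Spread over 3.48×10^14 m² of ocean, Δh = 4.659×10^9 / 3.48×10^14 = 1.34×10^-5 m = 1.3×10^-3 cm.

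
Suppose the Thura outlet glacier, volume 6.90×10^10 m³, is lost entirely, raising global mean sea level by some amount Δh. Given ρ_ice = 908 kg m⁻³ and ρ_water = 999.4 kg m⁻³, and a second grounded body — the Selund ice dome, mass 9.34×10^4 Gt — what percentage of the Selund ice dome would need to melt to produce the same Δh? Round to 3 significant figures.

≈ 0.0671 %

Equal sea-level rise means equal mass of meltwater, i.e. equal mass of ice lost.
Ice mass of Thura: 6.265×10^13 kg; ice mass of Selund: 9.340×10^16 kg.
Fraction required = 6.265×10^13 / 9.340×10^16 = 6.71×10^-4 → 0.0671 %.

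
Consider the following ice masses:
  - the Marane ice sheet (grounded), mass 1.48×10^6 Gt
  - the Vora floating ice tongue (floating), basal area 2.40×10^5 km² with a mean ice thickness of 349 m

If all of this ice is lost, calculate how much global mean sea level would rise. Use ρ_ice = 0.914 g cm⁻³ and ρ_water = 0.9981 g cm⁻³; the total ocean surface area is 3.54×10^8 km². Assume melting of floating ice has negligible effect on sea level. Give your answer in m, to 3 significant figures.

≈ 4.19 m

Marane: 1.48×10^6 Gt = 1.480×10^18 kg; dividing by ρ_w = 0.9981 g cm⁻³ = 998.1 kg m⁻³ gives 1.483×10^15 m³ of water.
The Vora floating ice tongue is floating and already displaces its own weight of water, so its melt adds essentially nothing to sea level.
Total added water ≈ 1.483×10^15 m³ over 3.54×10^14 m² → Δh = 4.19 m.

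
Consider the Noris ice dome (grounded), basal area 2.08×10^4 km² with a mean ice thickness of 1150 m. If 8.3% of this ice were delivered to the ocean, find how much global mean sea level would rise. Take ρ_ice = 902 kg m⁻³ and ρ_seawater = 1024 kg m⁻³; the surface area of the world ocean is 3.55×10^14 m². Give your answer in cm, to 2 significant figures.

Noris: ice volume = 2.08×10^4 km² × 1150 m = 2.392×10^4 km³; 0.083 × 2.392×10^4 × (902/1024) = 1749 km³ of water.
Spread over 3.55×10^14 m² of ocean, Δh = 1.749×10^12 / 3.55×10^14 = 4.93×10^-3 m = 0.49 cm.

≈ 0.49 cm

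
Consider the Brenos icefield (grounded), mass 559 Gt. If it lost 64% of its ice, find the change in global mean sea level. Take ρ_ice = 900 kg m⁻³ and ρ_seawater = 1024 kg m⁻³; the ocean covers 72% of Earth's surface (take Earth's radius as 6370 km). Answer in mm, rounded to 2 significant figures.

Brenos: 0.64 × 559 Gt = 3.578×10^14 kg; dividing by ρ_w = 1024 kg m⁻³ gives 3.494×10^11 m³ of water.
Spread over 3.67×10^14 m² of ocean, Δh = 3.494×10^11 / 3.67×10^14 = 9.52×10^-4 m = 0.95 mm.

≈ 0.95 mm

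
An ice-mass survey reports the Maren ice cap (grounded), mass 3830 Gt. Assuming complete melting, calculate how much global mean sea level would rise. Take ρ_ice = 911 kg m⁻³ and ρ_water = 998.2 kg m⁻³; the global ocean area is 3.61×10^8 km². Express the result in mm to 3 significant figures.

≈ 10.6 mm

Maren: 3830 Gt = 3.830×10^15 kg; dividing by ρ_w = 998.2 kg m⁻³ gives 3.837×10^12 m³ of water.
Spread over 3.61×10^14 m² of ocean, Δh = 3.837×10^12 / 3.61×10^14 = 0.0106 m = 10.6 mm.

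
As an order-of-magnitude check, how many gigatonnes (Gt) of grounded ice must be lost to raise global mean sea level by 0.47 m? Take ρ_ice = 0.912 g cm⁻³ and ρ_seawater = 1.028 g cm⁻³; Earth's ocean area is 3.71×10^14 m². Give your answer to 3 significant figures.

≈ 1.79×10^5 Gt

Required water volume = Δh × A = 0.47 m × 3.71×10^14 m² = 1.744×10^14 m³.
ρ_w = 1.028 g cm⁻³ = 1028 kg m⁻³, so the mass of water = 1.744×10^14 m³ × 1028 kg m⁻³ = 1.793×10^17 kg = 1.79×10^5 Gt (and the same mass of ice, by conservation).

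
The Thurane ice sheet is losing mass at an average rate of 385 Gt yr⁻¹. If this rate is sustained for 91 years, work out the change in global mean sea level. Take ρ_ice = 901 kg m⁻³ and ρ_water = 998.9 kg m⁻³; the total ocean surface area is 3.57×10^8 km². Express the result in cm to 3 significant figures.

Total mass lost = 385 Gt/yr × 91 yr = 3.504×10^4 Gt = 3.504×10^16 kg.
ρ_w = 998.9 kg m⁻³, so water volume = 3.504×10^16 / 998.9 = 3.507×10^13 m³.
Δh = 3.507×10^13 / 3.57×10^14 = 0.0982 m = 9.82 cm.

≈ 9.82 cm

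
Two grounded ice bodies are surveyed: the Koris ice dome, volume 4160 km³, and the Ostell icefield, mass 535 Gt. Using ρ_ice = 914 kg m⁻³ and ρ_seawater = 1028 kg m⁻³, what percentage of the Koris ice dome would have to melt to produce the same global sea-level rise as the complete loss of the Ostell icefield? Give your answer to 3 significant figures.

≈ 14.1 %

Equal sea-level rise means equal mass of meltwater, i.e. equal mass of ice lost.
Ice mass of Ostell: 5.350×10^14 kg; ice mass of Koris: 3.802×10^15 kg.
Fraction required = 5.350×10^14 / 3.802×10^15 = 0.141 → 14.1 %.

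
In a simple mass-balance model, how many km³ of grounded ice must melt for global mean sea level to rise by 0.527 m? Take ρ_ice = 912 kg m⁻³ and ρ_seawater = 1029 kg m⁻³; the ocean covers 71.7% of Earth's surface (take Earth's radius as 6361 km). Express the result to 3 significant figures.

≈ 2.17×10^5 km³

Required water volume = Δh × A = 0.527 m × 3.65×10^14 m² = 1.921×10^14 m³ = 1.921×10^5 km³.
Ice volume = water volume × ρ_w/ρ_ice = 1.921×10^5 × 1029/912 = 2.17×10^5 km³.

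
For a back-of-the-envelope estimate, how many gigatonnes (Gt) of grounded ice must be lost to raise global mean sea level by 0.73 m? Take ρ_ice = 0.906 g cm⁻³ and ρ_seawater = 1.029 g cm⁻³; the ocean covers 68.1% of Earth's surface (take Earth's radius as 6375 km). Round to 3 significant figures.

≈ 2.61×10^5 Gt

Required water volume = Δh × A = 0.73 m × 3.48×10^14 m² = 2.539×10^14 m³.
ρ_w = 1.029 g cm⁻³ = 1029 kg m⁻³, so the mass of water = 2.539×10^14 m³ × 1029 kg m⁻³ = 2.612×10^17 kg = 2.61×10^5 Gt (and the same mass of ice, by conservation).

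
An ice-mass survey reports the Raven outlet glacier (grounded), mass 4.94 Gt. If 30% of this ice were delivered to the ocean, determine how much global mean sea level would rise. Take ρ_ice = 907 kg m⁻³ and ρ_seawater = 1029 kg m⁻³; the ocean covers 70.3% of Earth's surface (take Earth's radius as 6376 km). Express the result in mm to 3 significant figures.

Raven: 0.3 × 4.94 Gt = 1.482×10^12 kg; dividing by ρ_w = 1029 kg m⁻³ gives 1.440×10^9 m³ of water.
Spread over 3.59×10^14 m² of ocean, Δh = 1.440×10^9 / 3.59×10^14 = 4.01×10^-6 m = 4.01×10^-3 mm.

≈ 4.01×10^-3 mm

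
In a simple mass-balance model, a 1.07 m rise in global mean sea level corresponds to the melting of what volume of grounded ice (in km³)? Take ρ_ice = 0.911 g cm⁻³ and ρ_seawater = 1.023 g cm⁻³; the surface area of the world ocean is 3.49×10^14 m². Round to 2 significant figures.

≈ 4.2×10^5 km³

Required water volume = Δh × A = 1.07 m × 3.49×10^14 m² = 3.734×10^14 m³ = 3.734×10^5 km³.
Ice volume = water volume × ρ_w/ρ_ice = 3.734×10^5 × 1023/911 = 4.2×10^5 km³.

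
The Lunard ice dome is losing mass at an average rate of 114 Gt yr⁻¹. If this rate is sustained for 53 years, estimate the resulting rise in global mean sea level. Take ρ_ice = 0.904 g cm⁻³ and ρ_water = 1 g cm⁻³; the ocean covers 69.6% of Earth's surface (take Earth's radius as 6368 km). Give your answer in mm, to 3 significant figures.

Total mass lost = 114 Gt/yr × 53 yr = 6042 Gt = 6.042×10^15 kg.
ρ_w = 1 g cm⁻³ = 1000 kg m⁻³, so water volume = 6.042×10^15 / 1000 = 6.042×10^12 m³.
Δh = 6.042×10^12 / 3.55×10^14 = 0.0170 m = 17.0 mm.

≈ 17.0 mm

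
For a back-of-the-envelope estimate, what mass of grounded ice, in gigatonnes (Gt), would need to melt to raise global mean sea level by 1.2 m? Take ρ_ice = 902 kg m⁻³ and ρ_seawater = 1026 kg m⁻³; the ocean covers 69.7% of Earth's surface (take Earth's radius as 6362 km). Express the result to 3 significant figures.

≈ 4.36×10^5 Gt

Required water volume = Δh × A = 1.2 m × 3.55×10^14 m² = 4.254×10^14 m³.
ρ_w = 1026 kg m⁻³, so the mass of water = 4.254×10^14 m³ × 1026 kg m⁻³ = 4.365×10^17 kg = 4.36×10^5 Gt (and the same mass of ice, by conservation).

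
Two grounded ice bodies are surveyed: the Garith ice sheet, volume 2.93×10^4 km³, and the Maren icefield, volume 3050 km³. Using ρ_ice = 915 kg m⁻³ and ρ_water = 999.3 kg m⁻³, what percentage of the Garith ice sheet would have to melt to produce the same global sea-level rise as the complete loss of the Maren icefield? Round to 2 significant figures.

≈ 10 %

Equal sea-level rise means equal mass of meltwater, i.e. equal mass of ice lost.
Ice mass of Maren: 2.791×10^15 kg; ice mass of Garith: 2.681×10^16 kg.
Fraction required = 2.791×10^15 / 2.681×10^16 = 0.104 → 10 %.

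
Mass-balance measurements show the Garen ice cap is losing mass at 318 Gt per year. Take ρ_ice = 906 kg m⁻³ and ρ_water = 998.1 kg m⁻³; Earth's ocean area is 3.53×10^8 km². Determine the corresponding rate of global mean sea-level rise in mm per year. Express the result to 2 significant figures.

≈ 0.90 mm/yr

ρ_w = 998.1 kg m⁻³. Annual water volume added = 318 Gt / ρ_w = 3.180×10^14 kg / 998.1 kg m⁻³ = 3.186×10^11 m³.
Δh per year = 3.186×10^11 / 3.53×10^14 = 9.03×10^-4 m = 0.90 mm.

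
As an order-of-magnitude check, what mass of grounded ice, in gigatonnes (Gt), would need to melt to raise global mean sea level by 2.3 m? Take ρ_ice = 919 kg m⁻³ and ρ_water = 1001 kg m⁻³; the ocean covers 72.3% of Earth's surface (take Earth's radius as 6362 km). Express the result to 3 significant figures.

≈ 8.47×10^5 Gt

Required water volume = Δh × A = 2.3 m × 3.68×10^14 m² = 8.458×10^14 m³.
ρ_w = 1001 kg m⁻³, so the mass of water = 8.458×10^14 m³ × 1001 kg m⁻³ = 8.466×10^17 kg = 8.47×10^5 Gt (and the same mass of ice, by conservation).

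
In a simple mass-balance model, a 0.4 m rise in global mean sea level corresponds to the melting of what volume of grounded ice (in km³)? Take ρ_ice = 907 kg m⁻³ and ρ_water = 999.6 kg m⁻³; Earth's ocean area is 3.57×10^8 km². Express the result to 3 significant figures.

≈ 1.57×10^5 km³

Required water volume = Δh × A = 0.4 m × 3.57×10^14 m² = 1.428×10^14 m³ = 1.428×10^5 km³.
Ice volume = water volume × ρ_w/ρ_ice = 1.428×10^5 × 999.6/907 = 1.57×10^5 km³.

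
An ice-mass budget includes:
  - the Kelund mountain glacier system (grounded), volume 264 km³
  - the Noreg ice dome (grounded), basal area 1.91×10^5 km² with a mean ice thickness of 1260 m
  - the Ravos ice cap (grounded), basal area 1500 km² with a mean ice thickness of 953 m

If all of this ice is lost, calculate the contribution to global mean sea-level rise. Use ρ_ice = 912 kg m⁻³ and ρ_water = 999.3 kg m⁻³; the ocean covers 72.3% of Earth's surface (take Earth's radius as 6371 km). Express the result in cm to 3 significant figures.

Kelund: 264 km³ × (912/999.3) = 240.9 km³ of water.
Noreg: ice volume = 1.91×10^5 km² × 1260 m = 2.407×10^5 km³; 2.407×10^5 × (912/999.3) = 2.196×10^5 km³ of water.
Ravos: ice volume = 1500 km² × 953 m = 1430 km³; 1430 × (912/999.3) = 1305 km³ of water.
Total added water ≈ 2.212×10^14 m³ over 3.69×10^14 m² → Δh = 0.600 m = 60.0 cm.

≈ 60.0 cm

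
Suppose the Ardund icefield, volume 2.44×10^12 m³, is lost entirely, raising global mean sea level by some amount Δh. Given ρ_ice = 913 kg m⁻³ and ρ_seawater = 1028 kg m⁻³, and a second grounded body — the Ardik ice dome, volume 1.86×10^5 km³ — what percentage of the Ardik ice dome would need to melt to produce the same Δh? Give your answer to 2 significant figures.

≈ 1.3 %

Equal sea-level rise means equal mass of meltwater, i.e. equal mass of ice lost.
Ice mass of Ardund: 2.228×10^15 kg; ice mass of Ardik: 1.698×10^17 kg.
Fraction required = 2.228×10^15 / 1.698×10^17 = 0.0131 → 1.3 %.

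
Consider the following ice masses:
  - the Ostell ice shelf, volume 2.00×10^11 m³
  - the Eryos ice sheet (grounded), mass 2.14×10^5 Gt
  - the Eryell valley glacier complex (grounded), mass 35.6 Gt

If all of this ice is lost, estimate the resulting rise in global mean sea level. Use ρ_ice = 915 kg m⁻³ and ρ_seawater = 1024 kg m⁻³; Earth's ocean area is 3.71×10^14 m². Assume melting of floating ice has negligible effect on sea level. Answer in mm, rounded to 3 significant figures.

The Ostell ice shelf is floating and already displaces its own weight of water, so its melt adds essentially nothing to sea level.
Eryos: 2.14×10^5 Gt = 2.140×10^17 kg; dividing by ρ_w = 1024 kg m⁻³ gives 2.090×10^14 m³ of water.
Eryell: 35.6 Gt = 3.560×10^13 kg; dividing by ρ_w = 1024 kg m⁻³ gives 3.477×10^10 m³ of water.
Total added water ≈ 2.090×10^14 m³ over 3.71×10^14 m² → Δh = 0.563 m = 563 mm.

≈ 563 mm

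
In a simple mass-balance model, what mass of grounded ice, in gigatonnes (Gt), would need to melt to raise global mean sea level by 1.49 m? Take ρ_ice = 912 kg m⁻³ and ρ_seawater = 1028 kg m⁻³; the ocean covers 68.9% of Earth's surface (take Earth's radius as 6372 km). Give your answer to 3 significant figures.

Required water volume = Δh × A = 1.49 m × 3.52×10^14 m² = 5.238×10^14 m³.
ρ_w = 1028 kg m⁻³, so the mass of water = 5.238×10^14 m³ × 1028 kg m⁻³ = 5.385×10^17 kg = 5.38×10^5 Gt (and the same mass of ice, by conservation).

≈ 5.38×10^5 Gt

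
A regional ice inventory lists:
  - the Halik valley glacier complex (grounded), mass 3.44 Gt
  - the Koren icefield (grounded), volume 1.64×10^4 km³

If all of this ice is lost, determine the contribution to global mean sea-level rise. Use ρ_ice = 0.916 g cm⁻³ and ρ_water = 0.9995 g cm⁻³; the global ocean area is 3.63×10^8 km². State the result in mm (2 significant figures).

Halik: 3.44 Gt = 3.440×10^12 kg; dividing by ρ_w = 0.9995 g cm⁻³ = 999.5 kg m⁻³ gives 3.442×10^9 m³ of water.
Koren: 1.64×10^4 km³ × (916/999.5) = 1.503×10^4 km³ of water.
Total added water ≈ 1.503×10^13 m³ over 3.63×10^14 m² → Δh = 0.0414 m = 41 mm.

≈ 41 mm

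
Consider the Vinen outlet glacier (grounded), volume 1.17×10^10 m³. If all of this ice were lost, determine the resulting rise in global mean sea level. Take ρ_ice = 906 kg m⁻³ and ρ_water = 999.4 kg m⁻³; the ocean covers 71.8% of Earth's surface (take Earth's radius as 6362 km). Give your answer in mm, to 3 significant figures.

≈ 0.0290 mm

Vinen: 1.17×10^10 m³ × (906/999.4) = 1.061×10^10 m³ of water.
Spread over 3.65×10^14 m² of ocean, Δh = 1.061×10^10 / 3.65×10^14 = 2.90×10^-5 m = 0.0290 mm.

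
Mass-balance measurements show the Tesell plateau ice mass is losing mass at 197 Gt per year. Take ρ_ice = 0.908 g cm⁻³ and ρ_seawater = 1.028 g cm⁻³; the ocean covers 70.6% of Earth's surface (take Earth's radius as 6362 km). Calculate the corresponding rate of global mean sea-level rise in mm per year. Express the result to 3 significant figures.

≈ 0.534 mm/yr

ρ_w = 1.028 g cm⁻³ = 1028 kg m⁻³. Annual water volume added = 197 Gt / ρ_w = 1.970×10^14 kg / 1028 kg m⁻³ = 1.916×10^11 m³.
Δh per year = 1.916×10^11 / 3.59×10^14 = 5.34×10^-4 m = 0.534 mm.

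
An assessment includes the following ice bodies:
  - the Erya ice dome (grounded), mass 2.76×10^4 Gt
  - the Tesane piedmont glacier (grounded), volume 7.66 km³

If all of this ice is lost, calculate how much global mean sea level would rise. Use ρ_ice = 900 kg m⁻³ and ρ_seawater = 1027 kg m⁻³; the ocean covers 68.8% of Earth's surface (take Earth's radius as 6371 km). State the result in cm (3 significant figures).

Erya: 2.76×10^4 Gt = 2.760×10^16 kg; dividing by ρ_w = 1027 kg m⁻³ gives 2.687×10^13 m³ of water.
Tesane: 7.66 km³ × (900/1027) = 6.713 km³ of water.
Total added water ≈ 2.688×10^13 m³ over 3.51×10^14 m² → Δh = 0.0766 m = 7.66 cm.

≈ 7.66 cm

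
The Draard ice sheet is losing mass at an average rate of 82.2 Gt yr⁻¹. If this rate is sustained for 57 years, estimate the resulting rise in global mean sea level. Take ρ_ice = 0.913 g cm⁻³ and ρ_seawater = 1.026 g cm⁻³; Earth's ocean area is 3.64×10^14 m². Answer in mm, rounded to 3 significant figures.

≈ 12.5 mm

Total mass lost = 82.2 Gt/yr × 57 yr = 4685 Gt = 4.685×10^15 kg.
ρ_w = 1.026 g cm⁻³ = 1026 kg m⁻³, so water volume = 4.685×10^15 / 1026 = 4.567×10^12 m³.
Δh = 4.567×10^12 / 3.64×10^14 = 0.0125 m = 12.5 mm.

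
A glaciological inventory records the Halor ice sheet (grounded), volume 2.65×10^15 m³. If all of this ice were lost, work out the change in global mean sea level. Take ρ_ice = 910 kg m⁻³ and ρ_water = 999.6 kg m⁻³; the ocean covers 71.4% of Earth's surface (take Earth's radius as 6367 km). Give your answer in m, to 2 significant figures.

Halor: 2.65×10^15 m³ × (910/999.6) = 2.412×10^15 m³ of water.
Spread over 3.64×10^14 m² of ocean, Δh = 2.412×10^15 / 3.64×10^14 = 6.63 m.

≈ 6.6 m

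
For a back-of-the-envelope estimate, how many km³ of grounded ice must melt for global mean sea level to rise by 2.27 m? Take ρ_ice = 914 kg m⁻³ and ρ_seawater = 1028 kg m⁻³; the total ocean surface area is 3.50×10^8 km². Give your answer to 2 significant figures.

Required water volume = Δh × A = 2.27 m × 3.50×10^14 m² = 7.945×10^14 m³ = 7.945×10^5 km³.
Ice volume = water volume × ρ_w/ρ_ice = 7.945×10^5 × 1028/914 = 8.9×10^5 km³.

≈ 8.9×10^5 km³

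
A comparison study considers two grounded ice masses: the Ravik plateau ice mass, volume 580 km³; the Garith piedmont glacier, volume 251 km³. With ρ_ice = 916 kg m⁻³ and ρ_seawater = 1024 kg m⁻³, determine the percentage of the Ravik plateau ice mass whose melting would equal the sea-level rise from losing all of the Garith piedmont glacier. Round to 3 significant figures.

Equal sea-level rise means equal mass of meltwater, i.e. equal mass of ice lost.
Ice mass of Garith: 2.299×10^14 kg; ice mass of Ravik: 5.313×10^14 kg.
Fraction required = 2.299×10^14 / 5.313×10^14 = 0.433 → 43.3 %.

≈ 43.3 %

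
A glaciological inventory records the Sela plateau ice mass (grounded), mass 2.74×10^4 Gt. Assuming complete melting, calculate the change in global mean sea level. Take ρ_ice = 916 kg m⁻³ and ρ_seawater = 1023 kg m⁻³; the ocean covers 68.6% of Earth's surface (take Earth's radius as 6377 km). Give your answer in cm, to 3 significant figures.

≈ 7.64 cm

Sela: 2.74×10^4 Gt = 2.740×10^16 kg; dividing by ρ_w = 1023 kg m⁻³ gives 2.678×10^13 m³ of water.
Spread over 3.51×10^14 m² of ocean, Δh = 2.678×10^13 / 3.51×10^14 = 0.0764 m = 7.64 cm.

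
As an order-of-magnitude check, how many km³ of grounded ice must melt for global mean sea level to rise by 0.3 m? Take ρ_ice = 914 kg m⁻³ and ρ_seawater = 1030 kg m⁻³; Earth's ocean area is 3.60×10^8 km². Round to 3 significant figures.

≈ 1.22×10^5 km³

Required water volume = Δh × A = 0.3 m × 3.60×10^14 m² = 1.080×10^14 m³ = 1.080×10^5 km³.
Ice volume = water volume × ρ_w/ρ_ice = 1.080×10^5 × 1030/914 = 1.22×10^5 km³.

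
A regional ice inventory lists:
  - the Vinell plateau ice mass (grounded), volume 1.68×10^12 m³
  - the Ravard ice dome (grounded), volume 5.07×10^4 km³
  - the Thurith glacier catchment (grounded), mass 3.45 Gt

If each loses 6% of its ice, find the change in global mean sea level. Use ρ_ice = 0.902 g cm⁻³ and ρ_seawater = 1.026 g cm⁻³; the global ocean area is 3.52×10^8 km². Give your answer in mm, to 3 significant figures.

Vinell: 0.06 × 1.68×10^12 m³ × (902/1026) = 8.862×10^10 m³ of water.
Ravard: 0.06 × 5.07×10^4 km³ × (902/1026) = 2674 km³ of water.
Thurith: 0.06 × 3.45 Gt = 2.070×10^11 kg; dividing by ρ_w = 1.026 g cm⁻³ = 1026 kg m⁻³ gives 2.018×10^8 m³ of water.
Total added water ≈ 2.763×10^12 m³ over 3.52×10^14 m² → Δh = 7.85×10^-3 m = 7.85 mm.

≈ 7.85 mm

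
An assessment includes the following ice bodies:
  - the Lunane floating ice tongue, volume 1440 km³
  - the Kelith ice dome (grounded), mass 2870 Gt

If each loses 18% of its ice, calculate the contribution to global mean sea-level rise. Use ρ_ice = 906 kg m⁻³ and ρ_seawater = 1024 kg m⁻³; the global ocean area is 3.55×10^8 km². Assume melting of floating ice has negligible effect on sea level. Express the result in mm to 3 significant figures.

The Lunane floating ice tongue is floating and already displaces its own weight of water, so its melt adds essentially nothing to sea level.
Kelith: 0.18 × 2870 Gt = 5.166×10^14 kg; dividing by ρ_w = 1024 kg m⁻³ gives 5.045×10^11 m³ of water.
Total added water ≈ 5.045×10^11 m³ over 3.55×10^14 m² → Δh = 1.42×10^-3 m = 1.42 mm.

≈ 1.42 mm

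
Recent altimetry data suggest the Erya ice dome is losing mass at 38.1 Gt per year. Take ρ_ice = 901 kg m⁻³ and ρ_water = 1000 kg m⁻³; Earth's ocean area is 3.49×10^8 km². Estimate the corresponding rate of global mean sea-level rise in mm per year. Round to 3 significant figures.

≈ 0.109 mm/yr

ρ_w = 1000 kg m⁻³. Annual water volume added = 38.1 Gt / ρ_w = 3.810×10^13 kg / 1000 kg m⁻³ = 3.810×10^10 m³.
Δh per year = 3.810×10^10 / 3.49×10^14 = 1.09×10^-4 m = 0.109 mm.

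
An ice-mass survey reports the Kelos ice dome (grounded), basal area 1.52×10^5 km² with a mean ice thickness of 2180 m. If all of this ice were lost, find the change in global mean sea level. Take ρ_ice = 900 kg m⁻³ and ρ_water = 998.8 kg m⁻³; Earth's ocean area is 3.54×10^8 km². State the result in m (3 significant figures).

≈ 0.843 m

Kelos: ice volume = 1.52×10^5 km² × 2180 m = 3.314×10^5 km³; 3.314×10^5 × (900/998.8) = 2.986×10^5 km³ of water.
Spread over 3.54×10^14 m² of ocean, Δh = 2.986×10^14 / 3.54×10^14 = 0.843 m.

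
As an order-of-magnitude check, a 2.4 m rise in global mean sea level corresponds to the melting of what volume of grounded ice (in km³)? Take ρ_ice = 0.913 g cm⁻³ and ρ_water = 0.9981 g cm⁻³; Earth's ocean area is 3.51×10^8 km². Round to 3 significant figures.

Required water volume = Δh × A = 2.4 m × 3.51×10^14 m² = 8.424×10^14 m³ = 8.424×10^5 km³.
Ice volume = water volume × ρ_w/ρ_ice = 8.424×10^5 × 998.1/913 = 9.21×10^5 km³.

≈ 9.21×10^5 km³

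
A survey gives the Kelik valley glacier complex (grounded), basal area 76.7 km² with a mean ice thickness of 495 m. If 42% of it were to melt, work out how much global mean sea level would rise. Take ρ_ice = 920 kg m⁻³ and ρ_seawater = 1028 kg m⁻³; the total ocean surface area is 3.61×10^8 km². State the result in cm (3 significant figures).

≈ 3.95×10^-3 cm

Kelik: ice volume = 76.7 km² × 495 m = 37.97 km³; 0.42 × 37.97 × (920/1028) = 14.27 km³ of water.
Spread over 3.61×10^14 m² of ocean, Δh = 1.427×10^10 / 3.61×10^14 = 3.95×10^-5 m = 3.95×10^-3 cm.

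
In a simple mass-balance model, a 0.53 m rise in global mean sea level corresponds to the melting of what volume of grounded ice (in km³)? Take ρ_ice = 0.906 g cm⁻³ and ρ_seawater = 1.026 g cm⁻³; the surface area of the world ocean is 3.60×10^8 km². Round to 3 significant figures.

Required water volume = Δh × A = 0.53 m × 3.60×10^14 m² = 1.908×10^14 m³ = 1.908×10^5 km³.
Ice volume = water volume × ρ_w/ρ_ice = 1.908×10^5 × 1026/906 = 2.16×10^5 km³.

≈ 2.16×10^5 km³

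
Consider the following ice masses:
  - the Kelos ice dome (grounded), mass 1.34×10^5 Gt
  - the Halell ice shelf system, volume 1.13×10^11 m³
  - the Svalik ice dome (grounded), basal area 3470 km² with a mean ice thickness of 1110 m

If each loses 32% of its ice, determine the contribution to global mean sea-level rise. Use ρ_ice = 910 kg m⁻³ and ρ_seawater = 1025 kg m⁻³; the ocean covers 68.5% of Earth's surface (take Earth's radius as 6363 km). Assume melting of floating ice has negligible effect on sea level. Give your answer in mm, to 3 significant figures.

Kelos: 0.32 × 1.34×10^5 Gt = 4.288×10^16 kg; dividing by ρ_w = 1025 kg m⁻³ gives 4.183×10^13 m³ of water.
The Halell ice shelf system is floating and already displaces its own weight of water, so its melt adds essentially nothing to sea level.
Svalik: ice volume = 3470 km² × 1110 m = 3852 km³; 0.32 × 3852 × (910/1025) = 1094 km³ of water.
Total added water ≈ 4.293×10^13 m³ over 3.49×10^14 m² → Δh = 0.123 m = 123 mm.

≈ 123 mm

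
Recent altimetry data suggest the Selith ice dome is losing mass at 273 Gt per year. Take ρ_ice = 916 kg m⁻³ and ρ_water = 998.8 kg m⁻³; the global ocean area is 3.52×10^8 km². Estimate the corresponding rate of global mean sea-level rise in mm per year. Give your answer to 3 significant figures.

ρ_w = 998.8 kg m⁻³. Annual water volume added = 273 Gt / ρ_w = 2.730×10^14 kg / 998.8 kg m⁻³ = 2.733×10^11 m³.
Δh per year = 2.733×10^11 / 3.52×10^14 = 7.76×10^-4 m = 0.776 mm.

≈ 0.776 mm/yr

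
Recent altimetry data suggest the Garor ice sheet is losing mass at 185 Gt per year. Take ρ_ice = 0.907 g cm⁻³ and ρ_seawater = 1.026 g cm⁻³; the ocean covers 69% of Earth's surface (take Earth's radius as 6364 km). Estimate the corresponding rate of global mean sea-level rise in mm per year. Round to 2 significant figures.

ρ_w = 1.026 g cm⁻³ = 1026 kg m⁻³. Annual water volume added = 185 Gt / ρ_w = 1.850×10^14 kg / 1026 kg m⁻³ = 1.803×10^11 m³.
Δh per year = 1.803×10^11 / 3.51×10^14 = 5.13×10^-4 m = 0.51 mm.

≈ 0.51 mm/yr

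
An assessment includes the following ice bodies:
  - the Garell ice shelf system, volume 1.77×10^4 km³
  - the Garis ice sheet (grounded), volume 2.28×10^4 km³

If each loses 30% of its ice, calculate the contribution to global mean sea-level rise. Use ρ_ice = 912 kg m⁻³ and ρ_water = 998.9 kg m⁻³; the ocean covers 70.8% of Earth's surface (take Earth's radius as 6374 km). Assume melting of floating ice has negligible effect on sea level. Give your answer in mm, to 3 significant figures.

The Garell ice shelf system is floating and already displaces its own weight of water, so its melt adds essentially nothing to sea level.
Garis: 0.3 × 2.28×10^4 km³ × (912/998.9) = 6245 km³ of water.
Total added water ≈ 6.245×10^12 m³ over 3.61×10^14 m² → Δh = 0.0173 m = 17.3 mm.

≈ 17.3 mm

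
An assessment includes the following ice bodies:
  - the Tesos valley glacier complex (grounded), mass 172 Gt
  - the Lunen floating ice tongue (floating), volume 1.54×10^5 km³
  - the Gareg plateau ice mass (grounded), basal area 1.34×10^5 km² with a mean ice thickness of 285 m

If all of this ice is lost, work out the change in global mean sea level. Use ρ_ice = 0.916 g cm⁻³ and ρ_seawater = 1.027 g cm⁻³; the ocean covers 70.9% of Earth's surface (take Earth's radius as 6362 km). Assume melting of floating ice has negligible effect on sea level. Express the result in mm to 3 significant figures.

Tesos: 172 Gt = 1.720×10^14 kg; dividing by ρ_w = 1.027 g cm⁻³ = 1027 kg m⁻³ gives 1.675×10^11 m³ of water.
The Lunen floating ice tongue is floating and already displaces its own weight of water, so its melt adds essentially nothing to sea level.
Gareg: ice volume = 1.34×10^5 km² × 285 m = 3.819×10^4 km³; 3.819×10^4 × (916/1027) = 3.406×10^4 km³ of water.
Total added water ≈ 3.423×10^13 m³ over 3.61×10^14 m² → Δh = 0.0949 m = 94.9 mm.

≈ 94.9 mm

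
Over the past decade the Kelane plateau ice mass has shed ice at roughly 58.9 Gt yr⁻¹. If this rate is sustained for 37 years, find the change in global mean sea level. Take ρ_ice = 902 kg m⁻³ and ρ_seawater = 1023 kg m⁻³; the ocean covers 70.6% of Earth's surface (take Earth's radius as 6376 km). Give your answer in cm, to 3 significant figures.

Total mass lost = 58.9 Gt/yr × 37 yr = 2179 Gt = 2.179×10^15 kg.
ρ_w = 1023 kg m⁻³, so water volume = 2.179×10^15 / 1023 = 2.130×10^12 m³.
Δh = 2.130×10^12 / 3.61×10^14 = 5.91×10^-3 m = 0.591 cm.

≈ 0.591 cm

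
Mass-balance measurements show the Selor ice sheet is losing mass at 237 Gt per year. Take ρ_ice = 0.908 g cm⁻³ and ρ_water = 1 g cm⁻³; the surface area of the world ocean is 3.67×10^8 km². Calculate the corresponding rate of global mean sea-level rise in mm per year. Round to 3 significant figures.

ρ_w = 1 g cm⁻³ = 1000 kg m⁻³. Annual water volume added = 237 Gt / ρ_w = 2.370×10^14 kg / 1000 kg m⁻³ = 2.370×10^11 m³.
Δh per year = 2.370×10^11 / 3.67×10^14 = 6.46×10^-4 m = 0.646 mm.

≈ 0.646 mm/yr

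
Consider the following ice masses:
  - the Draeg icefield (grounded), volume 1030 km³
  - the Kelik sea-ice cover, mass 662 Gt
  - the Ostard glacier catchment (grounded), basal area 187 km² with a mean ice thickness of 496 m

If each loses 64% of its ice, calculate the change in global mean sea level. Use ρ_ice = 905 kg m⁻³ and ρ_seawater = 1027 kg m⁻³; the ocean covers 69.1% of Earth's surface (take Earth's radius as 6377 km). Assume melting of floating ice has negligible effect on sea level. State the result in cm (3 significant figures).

≈ 0.179 cm

Draeg: 0.64 × 1030 km³ × (905/1027) = 580.9 km³ of water.
The Kelik sea-ice cover is floating and already displaces its own weight of water, so its melt adds essentially nothing to sea level.
Ostard: ice volume = 187 km² × 496 m = 92.75 km³; 0.64 × 92.75 × (905/1027) = 52.31 km³ of water.
Total added water ≈ 6.332×10^11 m³ over 3.53×10^14 m² → Δh = 1.79×10^-3 m = 0.179 cm.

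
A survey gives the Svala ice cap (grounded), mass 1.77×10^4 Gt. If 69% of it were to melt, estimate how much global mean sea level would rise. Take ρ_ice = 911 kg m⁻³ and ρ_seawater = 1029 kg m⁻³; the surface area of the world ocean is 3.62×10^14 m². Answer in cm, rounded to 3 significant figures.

Svala: 0.69 × 1.77×10^4 Gt = 1.221×10^16 kg; dividing by ρ_w = 1029 kg m⁻³ gives 1.187×10^13 m³ of water.
Spread over 3.62×10^14 m² of ocean, Δh = 1.187×10^13 / 3.62×10^14 = 0.0328 m = 3.28 cm.

≈ 3.28 cm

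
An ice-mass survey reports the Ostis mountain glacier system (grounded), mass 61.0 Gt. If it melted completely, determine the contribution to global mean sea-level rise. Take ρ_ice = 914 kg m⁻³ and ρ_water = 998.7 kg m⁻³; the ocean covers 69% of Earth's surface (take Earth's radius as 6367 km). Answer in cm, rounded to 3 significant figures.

Ostis: 61.0 Gt = 6.100×10^13 kg; dividing by ρ_w = 998.7 kg m⁻³ gives 6.108×10^10 m³ of water.
Spread over 3.52×10^14 m² of ocean, Δh = 6.108×10^10 / 3.52×10^14 = 1.74×10^-4 m = 0.0174 cm.

≈ 0.0174 cm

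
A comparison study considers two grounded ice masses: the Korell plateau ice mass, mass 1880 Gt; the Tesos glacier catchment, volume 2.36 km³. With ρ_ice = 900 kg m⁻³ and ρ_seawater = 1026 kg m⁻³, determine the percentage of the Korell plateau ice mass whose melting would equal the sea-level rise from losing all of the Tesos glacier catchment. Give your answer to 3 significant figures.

≈ 0.113 %

Equal sea-level rise means equal mass of meltwater, i.e. equal mass of ice lost.
Ice mass of Tesos: 2.124×10^12 kg; ice mass of Korell: 1.880×10^15 kg.
Fraction required = 2.124×10^12 / 1.880×10^15 = 1.13×10^-3 → 0.113 %.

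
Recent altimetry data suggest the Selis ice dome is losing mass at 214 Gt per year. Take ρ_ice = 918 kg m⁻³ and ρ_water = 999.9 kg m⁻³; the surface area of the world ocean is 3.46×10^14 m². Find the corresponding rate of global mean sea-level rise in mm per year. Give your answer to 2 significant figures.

ρ_w = 999.9 kg m⁻³. Annual water volume added = 214 Gt / ρ_w = 2.140×10^14 kg / 999.9 kg m⁻³ = 2.140×10^11 m³.
Δh per year = 2.140×10^11 / 3.46×10^14 = 6.19×10^-4 m = 0.62 mm.

≈ 0.62 mm/yr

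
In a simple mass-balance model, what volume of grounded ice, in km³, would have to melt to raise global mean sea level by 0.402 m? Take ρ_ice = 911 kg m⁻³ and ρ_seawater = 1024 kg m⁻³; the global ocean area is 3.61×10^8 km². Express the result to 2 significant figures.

≈ 1.6×10^5 km³

Required water volume = Δh × A = 0.402 m × 3.61×10^14 m² = 1.451×10^14 m³ = 1.451×10^5 km³.
Ice volume = water volume × ρ_w/ρ_ice = 1.451×10^5 × 1024/911 = 1.6×10^5 km³.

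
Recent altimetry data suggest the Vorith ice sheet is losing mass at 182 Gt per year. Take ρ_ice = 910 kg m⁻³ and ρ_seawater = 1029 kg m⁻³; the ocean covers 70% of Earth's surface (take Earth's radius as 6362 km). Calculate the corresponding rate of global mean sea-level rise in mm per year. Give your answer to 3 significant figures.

≈ 0.497 mm/yr

ρ_w = 1029 kg m⁻³. Annual water volume added = 182 Gt / ρ_w = 1.820×10^14 kg / 1029 kg m⁻³ = 1.769×10^11 m³.
Δh per year = 1.769×10^11 / 3.56×10^14 = 4.97×10^-4 m = 0.497 mm.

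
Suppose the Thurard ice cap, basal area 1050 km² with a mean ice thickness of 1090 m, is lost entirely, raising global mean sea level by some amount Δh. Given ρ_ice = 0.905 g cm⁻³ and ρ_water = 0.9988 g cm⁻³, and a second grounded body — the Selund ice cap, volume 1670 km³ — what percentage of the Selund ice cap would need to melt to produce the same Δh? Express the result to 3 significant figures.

≈ 68.5 %

Equal sea-level rise means equal mass of meltwater, i.e. equal mass of ice lost.
Ice mass of Thurard: 1.036×10^15 kg; ice mass of Selund: 1.511×10^15 kg.
Fraction required = 1.036×10^15 / 1.511×10^15 = 0.685 → 68.5 %.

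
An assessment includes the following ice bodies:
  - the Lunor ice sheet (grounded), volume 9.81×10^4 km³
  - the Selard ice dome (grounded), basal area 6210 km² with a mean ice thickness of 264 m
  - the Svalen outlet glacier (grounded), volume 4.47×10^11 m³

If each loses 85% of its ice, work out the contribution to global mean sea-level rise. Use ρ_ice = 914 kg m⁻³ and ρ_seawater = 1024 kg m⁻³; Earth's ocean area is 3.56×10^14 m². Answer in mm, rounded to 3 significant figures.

≈ 214 mm

Lunor: 0.85 × 9.81×10^4 km³ × (914/1024) = 7.443×10^4 km³ of water.
Selard: ice volume = 6210 km² × 264 m = 1639 km³; 0.85 × 1639 × (914/1024) = 1244 km³ of water.
Svalen: 0.85 × 4.47×10^11 m³ × (914/1024) = 3.391×10^11 m³ of water.
Total added water ≈ 7.601×10^13 m³ over 3.56×10^14 m² → Δh = 0.214 m = 214 mm.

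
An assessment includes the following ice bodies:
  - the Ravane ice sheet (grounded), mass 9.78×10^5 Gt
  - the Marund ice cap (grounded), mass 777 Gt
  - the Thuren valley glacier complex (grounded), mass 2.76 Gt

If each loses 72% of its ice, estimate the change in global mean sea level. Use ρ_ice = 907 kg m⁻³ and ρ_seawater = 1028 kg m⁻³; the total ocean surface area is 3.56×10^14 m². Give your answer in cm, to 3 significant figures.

Ravane: 0.72 × 9.78×10^5 Gt = 7.042×10^17 kg; dividing by ρ_w = 1028 kg m⁻³ gives 6.850×10^14 m³ of water.
Marund: 0.72 × 777 Gt = 5.594×10^14 kg; dividing by ρ_w = 1028 kg m⁻³ gives 5.442×10^11 m³ of water.
Thuren: 0.72 × 2.76 Gt = 1.987×10^12 kg; dividing by ρ_w = 1028 kg m⁻³ gives 1.933×10^9 m³ of water.
Total added water ≈ 6.855×10^14 m³ over 3.56×10^14 m² → Δh = 1.93 m = 193 cm.

≈ 193 cm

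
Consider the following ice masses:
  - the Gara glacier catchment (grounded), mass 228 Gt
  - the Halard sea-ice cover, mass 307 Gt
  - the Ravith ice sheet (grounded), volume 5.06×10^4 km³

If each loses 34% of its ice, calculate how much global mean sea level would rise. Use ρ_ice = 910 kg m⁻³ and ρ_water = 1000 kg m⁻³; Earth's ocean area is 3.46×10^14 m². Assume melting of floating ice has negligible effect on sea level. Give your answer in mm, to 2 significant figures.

Gara: 0.34 × 228 Gt = 7.752×10^13 kg; dividing by ρ_w = 1000 kg m⁻³ gives 7.752×10^10 m³ of water.
The Halard sea-ice cover is floating and already displaces its own weight of water, so its melt adds essentially nothing to sea level.
Ravith: 0.34 × 5.06×10^4 km³ × (910/1000) = 1.566×10^4 km³ of water.
Total added water ≈ 1.573×10^13 m³ over 3.46×10^14 m² → Δh = 0.0455 m = 45 mm.

≈ 45 mm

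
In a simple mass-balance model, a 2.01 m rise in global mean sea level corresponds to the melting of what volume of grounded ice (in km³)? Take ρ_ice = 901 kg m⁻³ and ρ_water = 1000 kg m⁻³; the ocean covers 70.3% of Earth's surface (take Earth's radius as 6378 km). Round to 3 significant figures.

≈ 8.02×10^5 km³

Required water volume = Δh × A = 2.01 m × 3.59×10^14 m² = 7.223×10^14 m³ = 7.223×10^5 km³.
Ice volume = water volume × ρ_w/ρ_ice = 7.223×10^5 × 1000/901 = 8.02×10^5 km³.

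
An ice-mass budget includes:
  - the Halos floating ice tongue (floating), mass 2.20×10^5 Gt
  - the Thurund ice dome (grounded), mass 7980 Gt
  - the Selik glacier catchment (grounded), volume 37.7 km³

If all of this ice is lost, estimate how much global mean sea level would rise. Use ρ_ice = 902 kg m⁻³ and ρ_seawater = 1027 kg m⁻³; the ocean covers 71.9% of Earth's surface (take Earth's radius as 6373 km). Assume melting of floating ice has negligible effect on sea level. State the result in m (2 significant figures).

The Halos floating ice tongue is floating and already displaces its own weight of water, so its melt adds essentially nothing to sea level.
Thurund: 7980 Gt = 7.980×10^15 kg; dividing by ρ_w = 1027 kg m⁻³ gives 7.770×10^12 m³ of water.
Selik: 37.7 km³ × (902/1027) = 33.11 km³ of water.
Total added water ≈ 7.803×10^12 m³ over 3.67×10^14 m² → Δh = 0.0213 m.

≈ 0.021 m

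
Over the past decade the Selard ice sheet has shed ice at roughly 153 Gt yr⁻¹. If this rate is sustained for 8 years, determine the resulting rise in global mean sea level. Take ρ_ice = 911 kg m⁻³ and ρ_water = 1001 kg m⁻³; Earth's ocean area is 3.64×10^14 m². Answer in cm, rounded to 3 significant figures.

≈ 0.336 cm

Total mass lost = 153 Gt/yr × 8 yr = 1224 Gt = 1.224×10^15 kg.
ρ_w = 1001 kg m⁻³, so water volume = 1.224×10^15 / 1001 = 1.223×10^12 m³.
Δh = 1.223×10^12 / 3.64×10^14 = 3.36×10^-3 m = 0.336 cm.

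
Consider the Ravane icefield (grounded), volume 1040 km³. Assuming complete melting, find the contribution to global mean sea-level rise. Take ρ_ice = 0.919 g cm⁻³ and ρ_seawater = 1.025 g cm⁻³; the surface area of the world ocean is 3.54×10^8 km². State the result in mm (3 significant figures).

Ravane: 1040 km³ × (919/1025) = 932.4 km³ of water.
Spread over 3.54×10^14 m² of ocean, Δh = 9.324×10^11 / 3.54×10^14 = 2.63×10^-3 m = 2.63 mm.

≈ 2.63 mm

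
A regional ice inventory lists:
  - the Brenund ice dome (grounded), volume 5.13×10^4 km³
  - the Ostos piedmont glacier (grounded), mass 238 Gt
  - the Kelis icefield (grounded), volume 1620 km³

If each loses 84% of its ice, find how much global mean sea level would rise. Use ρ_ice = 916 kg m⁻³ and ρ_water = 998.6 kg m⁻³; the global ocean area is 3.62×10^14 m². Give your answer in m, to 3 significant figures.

≈ 0.113 m

Brenund: 0.84 × 5.13×10^4 km³ × (916/998.6) = 3.953×10^4 km³ of water.
Ostos: 0.84 × 238 Gt = 1.999×10^14 kg; dividing by ρ_w = 998.6 kg m⁻³ gives 2.002×10^11 m³ of water.
Kelis: 0.84 × 1620 km³ × (916/998.6) = 1248 km³ of water.
Total added water ≈ 4.098×10^13 m³ over 3.62×10^14 m² → Δh = 0.113 m.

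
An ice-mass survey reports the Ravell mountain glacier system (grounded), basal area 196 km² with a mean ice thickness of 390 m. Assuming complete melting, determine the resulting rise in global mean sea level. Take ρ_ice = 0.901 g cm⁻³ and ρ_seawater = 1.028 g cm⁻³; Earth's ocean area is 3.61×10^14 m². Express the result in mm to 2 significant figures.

≈ 0.19 mm

Ravell: ice volume = 196 km² × 390 m = 76.44 km³; 76.44 × (901/1028) = 67.00 km³ of water.
Spread over 3.61×10^14 m² of ocean, Δh = 6.700×10^10 / 3.61×10^14 = 1.86×10^-4 m = 0.19 mm.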